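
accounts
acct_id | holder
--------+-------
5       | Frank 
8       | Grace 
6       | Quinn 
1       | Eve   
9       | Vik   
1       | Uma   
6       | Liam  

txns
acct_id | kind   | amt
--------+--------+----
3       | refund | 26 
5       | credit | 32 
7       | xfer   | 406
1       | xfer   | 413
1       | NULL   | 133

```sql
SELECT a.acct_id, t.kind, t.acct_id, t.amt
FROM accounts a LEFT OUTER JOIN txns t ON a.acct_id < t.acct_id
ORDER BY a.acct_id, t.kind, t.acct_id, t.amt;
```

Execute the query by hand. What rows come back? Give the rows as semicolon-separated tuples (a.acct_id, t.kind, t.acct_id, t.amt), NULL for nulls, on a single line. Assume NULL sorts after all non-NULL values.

LEFT JOIN keeps every row from `accounts`; unmatched rows get NULL for `txns`'s columns.
Matching on a.acct_id < t.acct_id.
- acct_id=5: 1 matching t row(s), so 1 row(s) emitted.
- acct_id=8: no t row matches, row kept with t columns NULL.
- acct_id=6: 1 matching t row(s), so 1 row(s) emitted.
- acct_id=1: 3 matching t row(s), so 3 row(s) emitted.
- acct_id=9: no t row matches, row kept with t columns NULL.
- acct_id=1: 3 matching t row(s), so 3 row(s) emitted.
- acct_id=6: 1 matching t row(s), so 1 row(s) emitted.

(1, credit, 5, 32); (1, credit, 5, 32); (1, refund, 3, 26); (1, refund, 3, 26); (1, xfer, 7, 406); (1, xfer, 7, 406); (5, xfer, 7, 406); (6, xfer, 7, 406); (6, xfer, 7, 406); (8, NULL, NULL, NULL); (9, NULL, NULL, NULL)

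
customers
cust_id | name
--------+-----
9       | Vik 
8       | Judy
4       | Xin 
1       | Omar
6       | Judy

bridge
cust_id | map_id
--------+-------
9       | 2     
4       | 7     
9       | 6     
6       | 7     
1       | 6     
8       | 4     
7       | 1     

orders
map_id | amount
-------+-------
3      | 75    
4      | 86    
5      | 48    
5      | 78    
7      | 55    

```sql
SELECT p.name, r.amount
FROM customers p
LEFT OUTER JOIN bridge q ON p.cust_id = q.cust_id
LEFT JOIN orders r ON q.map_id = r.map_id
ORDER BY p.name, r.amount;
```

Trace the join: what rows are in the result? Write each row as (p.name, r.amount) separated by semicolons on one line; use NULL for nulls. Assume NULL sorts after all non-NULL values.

Evaluate left to right. First `customers p LEFT JOIN bridge q` on cust_id: 6 row(s).
Then LEFT JOIN `orders r` on map_id: each of those 6 rows is kept; rows whose q.map_id has no match in r get NULL for r's columns.

(Judy, 55); (Judy, 86); (Omar, NULL); (Vik, NULL); (Vik, NULL); (Xin, 55)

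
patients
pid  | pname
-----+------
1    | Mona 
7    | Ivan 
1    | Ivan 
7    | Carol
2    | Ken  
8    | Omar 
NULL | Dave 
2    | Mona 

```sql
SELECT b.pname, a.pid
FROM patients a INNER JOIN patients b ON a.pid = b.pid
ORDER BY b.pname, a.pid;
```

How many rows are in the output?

INNER JOIN keeps only pairs where the ON condition holds.
Matching on a.pid = b.pid. A NULL in a compared column never satisfies the condition.
Matched pairs: 13.
Total: 13 rows.

13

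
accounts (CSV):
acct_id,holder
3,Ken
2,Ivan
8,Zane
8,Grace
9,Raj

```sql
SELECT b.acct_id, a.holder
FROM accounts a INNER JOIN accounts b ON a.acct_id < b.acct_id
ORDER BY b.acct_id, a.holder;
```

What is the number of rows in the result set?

9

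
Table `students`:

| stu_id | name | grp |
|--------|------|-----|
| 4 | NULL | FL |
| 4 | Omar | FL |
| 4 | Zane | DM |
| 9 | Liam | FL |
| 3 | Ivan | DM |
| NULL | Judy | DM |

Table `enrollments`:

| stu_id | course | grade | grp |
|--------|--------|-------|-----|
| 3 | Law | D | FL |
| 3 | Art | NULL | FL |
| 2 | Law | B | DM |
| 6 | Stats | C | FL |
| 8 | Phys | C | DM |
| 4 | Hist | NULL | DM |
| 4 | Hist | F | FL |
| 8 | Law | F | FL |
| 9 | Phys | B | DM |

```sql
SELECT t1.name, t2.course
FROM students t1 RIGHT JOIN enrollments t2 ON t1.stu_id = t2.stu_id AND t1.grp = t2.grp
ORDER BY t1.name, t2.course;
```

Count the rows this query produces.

10

RIGHT JOIN keeps every row from `enrollments`; unmatched rows get NULL for `students`'s columns.
Matching on t1.stu_id = t2.stu_id AND t1.grp = t2.grp. A NULL in a compared column never satisfies the condition.
- t1[0] stu_id=4, grp=FL → 1 match(es) in t2 → 1 row(s).
- t1[1] stu_id=4, grp=FL → 1 match(es) in t2 → 1 row(s).
- t1[2] stu_id=4, grp=DM → 1 match(es) in t2 → 1 row(s).
- t1[3] stu_id=9, grp=FL → no match.
- t1[4] stu_id=3, grp=DM → no match.
- t1[5] stu_id=NULL, grp=DM → no match.
- plus 7 unmatched t2 row(s), each kept with NULL t1 columns.
Total: 3 matched + 7 padded = 10 rows.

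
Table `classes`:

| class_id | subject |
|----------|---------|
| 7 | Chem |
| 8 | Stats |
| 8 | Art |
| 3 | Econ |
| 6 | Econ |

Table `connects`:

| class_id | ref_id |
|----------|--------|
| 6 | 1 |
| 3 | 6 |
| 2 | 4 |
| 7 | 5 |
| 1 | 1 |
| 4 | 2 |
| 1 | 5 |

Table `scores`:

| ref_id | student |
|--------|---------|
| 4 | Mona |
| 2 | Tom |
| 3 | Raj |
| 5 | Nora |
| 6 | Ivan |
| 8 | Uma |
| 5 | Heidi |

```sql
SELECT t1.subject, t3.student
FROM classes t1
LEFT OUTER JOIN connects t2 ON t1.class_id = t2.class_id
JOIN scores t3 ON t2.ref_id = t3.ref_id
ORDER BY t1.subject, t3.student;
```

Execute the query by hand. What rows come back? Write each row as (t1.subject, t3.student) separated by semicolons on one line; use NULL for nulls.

Evaluate left to right. First `classes t1 LEFT JOIN connects t2` on class_id: 5 row(s).
Then INNER JOIN `scores t3` on ref_id: keep only rows whose t2.ref_id appears in t3.

(Chem, Heidi); (Chem, Nora); (Econ, Ivan)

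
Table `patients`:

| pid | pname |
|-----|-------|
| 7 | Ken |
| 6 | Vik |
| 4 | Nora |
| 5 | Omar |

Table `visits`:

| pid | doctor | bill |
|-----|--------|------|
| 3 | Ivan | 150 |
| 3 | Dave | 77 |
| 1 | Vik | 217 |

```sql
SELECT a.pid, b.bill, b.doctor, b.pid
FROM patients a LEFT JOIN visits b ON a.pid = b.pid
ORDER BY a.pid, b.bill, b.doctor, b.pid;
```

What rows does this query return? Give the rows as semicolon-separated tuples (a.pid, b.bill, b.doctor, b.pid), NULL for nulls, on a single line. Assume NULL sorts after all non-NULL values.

(4, NULL, NULL, NULL); (5, NULL, NULL, NULL); (6, NULL, NULL, NULL); (7, NULL, NULL, NULL)

LEFT JOIN keeps every row from `patients`; unmatched rows get NULL for `visits`'s columns.
Matching on a.pid = b.pid.
- a row (pid=7): no match → kept, b columns NULL.
- a row (pid=6): no match → kept, b columns NULL.
- a row (pid=4): no match → kept, b columns NULL.
- a row (pid=5): no match → kept, b columns NULL.
After projecting and ordering:
a.pid | b.bill | b.doctor | b.pid
4 | NULL | NULL | NULL
5 | NULL | NULL | NULL
6 | NULL | NULL | NULL
7 | NULL | NULL | NULL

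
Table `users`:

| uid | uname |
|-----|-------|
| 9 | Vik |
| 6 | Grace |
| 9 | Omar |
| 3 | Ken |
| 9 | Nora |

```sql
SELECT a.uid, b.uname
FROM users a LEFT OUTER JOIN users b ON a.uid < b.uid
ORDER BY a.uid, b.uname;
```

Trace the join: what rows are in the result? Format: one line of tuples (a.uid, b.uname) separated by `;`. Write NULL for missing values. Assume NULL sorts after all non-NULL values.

(3, Grace); (3, Nora); (3, Omar); (3, Vik); (6, Nora); (6, Omar); (6, Vik); (9, NULL); (9, NULL); (9, NULL)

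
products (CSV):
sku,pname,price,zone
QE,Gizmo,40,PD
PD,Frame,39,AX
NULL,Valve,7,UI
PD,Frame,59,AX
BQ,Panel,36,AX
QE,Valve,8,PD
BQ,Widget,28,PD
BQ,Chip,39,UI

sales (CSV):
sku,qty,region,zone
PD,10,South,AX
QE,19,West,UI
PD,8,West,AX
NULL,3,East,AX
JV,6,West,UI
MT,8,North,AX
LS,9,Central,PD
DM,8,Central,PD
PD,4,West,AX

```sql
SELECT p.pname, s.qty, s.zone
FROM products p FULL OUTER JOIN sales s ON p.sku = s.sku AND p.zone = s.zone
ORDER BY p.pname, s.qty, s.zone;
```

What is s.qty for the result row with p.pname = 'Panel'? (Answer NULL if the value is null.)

NULL

FULL OUTER JOIN keeps every row from both sides; unmatched rows get NULL for the other side's columns.
Matching on p.sku = s.sku AND p.zone = s.zone. A NULL in a compared column never satisfies the condition.
- p (sku=QE, zone=PD) has no partner → padded with NULL.
- p (sku=PD, zone=AX) pairs with 3 row(s) of s.
- p (sku=NULL, zone=UI) has no partner → padded with NULL.
- p (sku=PD, zone=AX) pairs with 3 row(s) of s.
- p (sku=BQ, zone=AX) has no partner → padded with NULL.
- p (sku=QE, zone=PD) has no partner → padded with NULL.
- p (sku=BQ, zone=PD) has no partner → padded with NULL.
- p (sku=BQ, zone=UI) has no partner → padded with NULL.
- 6 s row(s) had no p match → kept, p columns NULL.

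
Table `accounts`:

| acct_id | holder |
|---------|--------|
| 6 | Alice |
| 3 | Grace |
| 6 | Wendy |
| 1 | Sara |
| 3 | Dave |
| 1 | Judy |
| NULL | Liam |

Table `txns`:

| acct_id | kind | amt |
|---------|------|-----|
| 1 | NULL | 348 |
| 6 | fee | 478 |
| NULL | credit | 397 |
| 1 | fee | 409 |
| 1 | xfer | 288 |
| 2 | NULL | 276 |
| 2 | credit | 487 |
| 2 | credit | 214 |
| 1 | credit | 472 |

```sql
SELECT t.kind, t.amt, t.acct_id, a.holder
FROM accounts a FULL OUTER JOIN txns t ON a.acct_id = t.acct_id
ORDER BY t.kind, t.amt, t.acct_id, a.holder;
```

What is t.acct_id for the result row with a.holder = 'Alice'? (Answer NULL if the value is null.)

6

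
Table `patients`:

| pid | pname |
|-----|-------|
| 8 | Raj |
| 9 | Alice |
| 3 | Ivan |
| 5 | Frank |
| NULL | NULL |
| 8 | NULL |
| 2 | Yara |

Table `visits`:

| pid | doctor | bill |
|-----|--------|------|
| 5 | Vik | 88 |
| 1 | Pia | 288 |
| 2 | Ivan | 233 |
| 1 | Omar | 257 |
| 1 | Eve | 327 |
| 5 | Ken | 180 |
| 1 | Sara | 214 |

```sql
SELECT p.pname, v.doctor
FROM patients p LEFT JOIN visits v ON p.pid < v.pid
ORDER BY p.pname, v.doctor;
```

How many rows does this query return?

LEFT JOIN keeps every row from `patients`; unmatched rows get NULL for `visits`'s columns.
Matching on p.pid < v.pid. A NULL in a compared column never satisfies the condition.
Matched pairs: 4; unmatched p rows kept: 5.
Total: 4 matched + 5 padded = 9 rows.

9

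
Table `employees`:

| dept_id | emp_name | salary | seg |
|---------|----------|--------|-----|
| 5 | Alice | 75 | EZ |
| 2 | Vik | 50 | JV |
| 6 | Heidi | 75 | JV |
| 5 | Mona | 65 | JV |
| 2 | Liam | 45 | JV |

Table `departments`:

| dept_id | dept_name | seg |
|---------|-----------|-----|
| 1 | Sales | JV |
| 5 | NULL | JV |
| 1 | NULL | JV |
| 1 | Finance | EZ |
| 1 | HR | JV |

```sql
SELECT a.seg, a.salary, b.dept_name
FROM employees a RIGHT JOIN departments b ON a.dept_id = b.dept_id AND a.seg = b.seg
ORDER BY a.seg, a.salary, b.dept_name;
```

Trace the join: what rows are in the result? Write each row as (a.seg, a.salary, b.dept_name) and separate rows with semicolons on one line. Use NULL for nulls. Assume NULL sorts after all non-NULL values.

(JV, 65, NULL); (NULL, NULL, Finance); (NULL, NULL, HR); (NULL, NULL, Sales); (NULL, NULL, NULL)

RIGHT JOIN keeps every row from `departments`; unmatched rows get NULL for `employees`'s columns.
Matching on a.dept_id = b.dept_id AND a.seg = b.seg.
- a[0] dept_id=5, seg=EZ → no match.
- a[1] dept_id=2, seg=JV → no match.
- a[2] dept_id=6, seg=JV → no match.
- a[3] dept_id=5, seg=JV → 1 match(es) in b → 1 row(s).
- a[4] dept_id=2, seg=JV → no match.
- 4 b row(s) had no a match → kept, a columns NULL.
After projecting and ordering:
a.seg | a.salary | b.dept_name
JV | 65 | NULL
NULL | NULL | Finance
NULL | NULL | HR
NULL | NULL | Sales
NULL | NULL | NULL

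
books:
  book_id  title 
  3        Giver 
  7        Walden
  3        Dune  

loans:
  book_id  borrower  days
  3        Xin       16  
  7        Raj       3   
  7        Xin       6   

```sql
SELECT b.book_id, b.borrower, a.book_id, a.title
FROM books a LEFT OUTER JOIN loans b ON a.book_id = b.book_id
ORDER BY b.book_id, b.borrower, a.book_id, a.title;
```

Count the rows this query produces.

4

LEFT JOIN keeps every row from `books`; unmatched rows get NULL for `loans`'s columns.
Matching on a.book_id = b.book_id.
- a row (book_id=3): matches 1 b row(s) → 1 output row(s).
- a row (book_id=7): matches 2 b row(s) → 2 output row(s).
- a row (book_id=3): matches 1 b row(s) → 1 output row(s).
Total: 4 rows.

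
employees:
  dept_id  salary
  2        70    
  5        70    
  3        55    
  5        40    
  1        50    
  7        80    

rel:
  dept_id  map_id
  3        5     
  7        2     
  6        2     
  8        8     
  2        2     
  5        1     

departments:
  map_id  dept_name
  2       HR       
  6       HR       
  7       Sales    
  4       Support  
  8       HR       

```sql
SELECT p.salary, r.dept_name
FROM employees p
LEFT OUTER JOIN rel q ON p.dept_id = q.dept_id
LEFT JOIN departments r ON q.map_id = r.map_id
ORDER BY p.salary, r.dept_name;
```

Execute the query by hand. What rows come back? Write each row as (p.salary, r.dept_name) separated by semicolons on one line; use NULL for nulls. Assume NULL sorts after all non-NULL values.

(40, NULL); (50, NULL); (55, NULL); (70, HR); (70, NULL); (80, HR)

Joins associate left-to-right: employees LEFT JOIN rel on dept_id gives 6 intermediate row(s).
Then LEFT JOIN `departments r` on map_id: each of those 6 rows is kept; rows whose q.map_id has no match in r get NULL for r's columns.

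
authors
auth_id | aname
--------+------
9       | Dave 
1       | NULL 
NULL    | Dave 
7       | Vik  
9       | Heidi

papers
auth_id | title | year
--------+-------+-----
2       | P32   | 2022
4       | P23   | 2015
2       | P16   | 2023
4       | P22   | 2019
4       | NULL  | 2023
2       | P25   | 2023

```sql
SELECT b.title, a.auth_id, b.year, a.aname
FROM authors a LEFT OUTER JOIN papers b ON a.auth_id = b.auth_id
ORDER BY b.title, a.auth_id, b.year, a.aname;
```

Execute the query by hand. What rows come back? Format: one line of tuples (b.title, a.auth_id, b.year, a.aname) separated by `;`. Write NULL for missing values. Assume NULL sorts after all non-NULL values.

LEFT JOIN keeps every row from `authors`; unmatched rows get NULL for `papers`'s columns.
Matching on a.auth_id = b.auth_id. A NULL in a compared column never satisfies the condition.
- a[0] auth_id=9 → no match; kept with NULLs on the b side.
- a[1] auth_id=1 → no match; kept with NULLs on the b side.
- a[2] auth_id=NULL → no match; kept with NULLs on the b side.
- a[3] auth_id=7 → no match; kept with NULLs on the b side.
- a[4] auth_id=9 → no match; kept with NULLs on the b side.
After projecting and ordering:
b.title | a.auth_id | b.year | a.aname
NULL | 1 | NULL | NULL
NULL | 7 | NULL | Vik
NULL | 9 | NULL | Dave
NULL | 9 | NULL | Heidi
NULL | NULL | NULL | Dave

(NULL, 1, NULL, NULL); (NULL, 7, NULL, Vik); (NULL, 9, NULL, Dave); (NULL, 9, NULL, Heidi); (NULL, NULL, NULL, Dave)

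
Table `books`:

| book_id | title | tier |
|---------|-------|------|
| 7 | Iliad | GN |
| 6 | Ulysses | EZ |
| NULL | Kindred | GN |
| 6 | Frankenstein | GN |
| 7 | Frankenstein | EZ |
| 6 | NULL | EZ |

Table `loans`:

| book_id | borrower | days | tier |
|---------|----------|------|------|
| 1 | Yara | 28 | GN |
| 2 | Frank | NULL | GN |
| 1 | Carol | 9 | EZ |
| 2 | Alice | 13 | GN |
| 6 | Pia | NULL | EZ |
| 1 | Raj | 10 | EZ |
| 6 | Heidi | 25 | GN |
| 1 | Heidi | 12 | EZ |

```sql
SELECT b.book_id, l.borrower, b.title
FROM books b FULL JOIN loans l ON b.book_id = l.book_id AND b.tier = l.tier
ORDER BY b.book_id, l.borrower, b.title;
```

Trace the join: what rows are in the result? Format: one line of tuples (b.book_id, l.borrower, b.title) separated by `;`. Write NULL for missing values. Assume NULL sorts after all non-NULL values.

(6, Heidi, Frankenstein); (6, Pia, Ulysses); (6, Pia, NULL); (7, NULL, Frankenstein); (7, NULL, Iliad); (NULL, Alice, NULL); (NULL, Carol, NULL); (NULL, Frank, NULL); (NULL, Heidi, NULL); (NULL, Raj, NULL); (NULL, Yara, NULL); (NULL, NULL, Kindred)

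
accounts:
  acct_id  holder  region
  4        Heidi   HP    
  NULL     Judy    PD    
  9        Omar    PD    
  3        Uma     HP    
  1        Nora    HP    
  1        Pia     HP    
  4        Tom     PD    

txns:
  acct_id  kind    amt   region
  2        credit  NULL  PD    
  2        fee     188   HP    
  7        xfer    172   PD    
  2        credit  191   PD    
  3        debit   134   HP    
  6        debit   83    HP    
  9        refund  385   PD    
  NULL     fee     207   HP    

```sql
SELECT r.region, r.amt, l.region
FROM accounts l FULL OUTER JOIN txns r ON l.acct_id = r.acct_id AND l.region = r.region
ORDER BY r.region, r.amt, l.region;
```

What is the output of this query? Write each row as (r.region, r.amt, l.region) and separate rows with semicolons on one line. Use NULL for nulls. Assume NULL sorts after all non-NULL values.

FULL OUTER JOIN keeps every row from both sides; unmatched rows get NULL for the other side's columns.
Matching on l.acct_id = r.acct_id AND l.region = r.region. A NULL in a compared column never satisfies the condition.
Matched pairs: 2; unmatched l rows kept: 5; unmatched r rows kept: 6.

(HP, 83, NULL); (HP, 134, HP); (HP, 188, NULL); (HP, 207, NULL); (PD, 172, NULL); (PD, 191, NULL); (PD, 385, PD); (PD, NULL, NULL); (NULL, NULL, HP); (NULL, NULL, HP); (NULL, NULL, HP); (NULL, NULL, PD); (NULL, NULL, PD)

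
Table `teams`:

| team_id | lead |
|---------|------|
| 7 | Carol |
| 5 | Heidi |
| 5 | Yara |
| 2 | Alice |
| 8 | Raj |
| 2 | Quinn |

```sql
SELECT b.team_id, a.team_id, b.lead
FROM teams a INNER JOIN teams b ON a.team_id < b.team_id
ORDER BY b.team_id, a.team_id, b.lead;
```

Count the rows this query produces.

13

INNER JOIN keeps only pairs where the ON condition holds.
Matching on a.team_id < b.team_id.
Matched pairs: 13.
Total: 13 rows.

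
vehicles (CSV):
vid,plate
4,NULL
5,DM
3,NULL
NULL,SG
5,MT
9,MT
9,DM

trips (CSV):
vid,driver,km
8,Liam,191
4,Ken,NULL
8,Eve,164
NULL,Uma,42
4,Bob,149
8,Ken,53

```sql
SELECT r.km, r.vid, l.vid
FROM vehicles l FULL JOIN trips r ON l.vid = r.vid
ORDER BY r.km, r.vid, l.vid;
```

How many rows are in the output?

12

FULL OUTER JOIN keeps every row from both sides; unmatched rows get NULL for the other side's columns.
Matching on l.vid = r.vid. A NULL in a compared column never satisfies the condition.
- l (vid=4) pairs with 2 row(s) of r.
- l (vid=5) has no partner → padded with NULL.
- l (vid=3) has no partner → padded with NULL.
- l (vid=NULL) has no partner → padded with NULL.
- l (vid=5) has no partner → padded with NULL.
- l (vid=9) has no partner → padded with NULL.
- l (vid=9) has no partner → padded with NULL.
- 4 r row(s) had no l match → kept, l columns NULL.
Total: 2 matched + 10 padded = 12 rows.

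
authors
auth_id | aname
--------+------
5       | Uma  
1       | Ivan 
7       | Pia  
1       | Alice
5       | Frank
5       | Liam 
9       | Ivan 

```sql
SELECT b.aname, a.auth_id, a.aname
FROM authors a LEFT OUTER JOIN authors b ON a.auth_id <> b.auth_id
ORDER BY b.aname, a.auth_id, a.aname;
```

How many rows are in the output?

34

LEFT JOIN keeps every row from `authors a`; unmatched rows get NULL for `authors b`'s columns.
Matching on a.auth_id <> b.auth_id.
Matched pairs: 34; unmatched a rows kept: 0.
Total: 34 rows.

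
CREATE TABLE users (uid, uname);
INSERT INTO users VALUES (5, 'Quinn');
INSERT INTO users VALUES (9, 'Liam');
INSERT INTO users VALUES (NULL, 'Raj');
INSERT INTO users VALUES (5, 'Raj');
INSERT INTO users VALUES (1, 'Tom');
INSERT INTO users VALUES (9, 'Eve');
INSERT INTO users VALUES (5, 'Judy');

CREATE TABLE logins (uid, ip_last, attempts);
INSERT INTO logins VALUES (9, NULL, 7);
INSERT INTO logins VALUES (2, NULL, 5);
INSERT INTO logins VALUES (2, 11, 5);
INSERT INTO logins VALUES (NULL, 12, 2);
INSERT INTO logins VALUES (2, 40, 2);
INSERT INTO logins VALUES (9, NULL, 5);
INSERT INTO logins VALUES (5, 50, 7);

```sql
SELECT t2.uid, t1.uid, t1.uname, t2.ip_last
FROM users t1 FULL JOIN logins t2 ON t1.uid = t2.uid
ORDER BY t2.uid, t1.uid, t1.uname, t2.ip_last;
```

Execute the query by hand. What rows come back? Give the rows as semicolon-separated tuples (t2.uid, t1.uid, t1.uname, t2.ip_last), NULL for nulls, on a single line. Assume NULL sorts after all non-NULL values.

FULL OUTER JOIN keeps every row from both sides; unmatched rows get NULL for the other side's columns.
Matching on t1.uid = t2.uid. A NULL in a compared column never satisfies the condition.
Matched pairs: 7; unmatched t1 rows kept: 2; unmatched t2 rows kept: 4.

(2, NULL, NULL, 11); (2, NULL, NULL, 40); (2, NULL, NULL, NULL); (5, 5, Judy, 50); (5, 5, Quinn, 50); (5, 5, Raj, 50); (9, 9, Eve, NULL); (9, 9, Eve, NULL); (9, 9, Liam, NULL); (9, 9, Liam, NULL); (NULL, 1, Tom, NULL); (NULL, NULL, Raj, NULL); (NULL, NULL, NULL, 12)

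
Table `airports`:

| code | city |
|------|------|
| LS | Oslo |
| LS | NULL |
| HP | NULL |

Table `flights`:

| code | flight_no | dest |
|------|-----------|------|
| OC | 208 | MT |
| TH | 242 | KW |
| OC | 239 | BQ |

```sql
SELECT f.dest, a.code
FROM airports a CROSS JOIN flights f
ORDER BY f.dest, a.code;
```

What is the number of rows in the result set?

9

CROSS JOIN pairs every row of `airports` with every row of `flights`: 3 × 3 = 9 rows.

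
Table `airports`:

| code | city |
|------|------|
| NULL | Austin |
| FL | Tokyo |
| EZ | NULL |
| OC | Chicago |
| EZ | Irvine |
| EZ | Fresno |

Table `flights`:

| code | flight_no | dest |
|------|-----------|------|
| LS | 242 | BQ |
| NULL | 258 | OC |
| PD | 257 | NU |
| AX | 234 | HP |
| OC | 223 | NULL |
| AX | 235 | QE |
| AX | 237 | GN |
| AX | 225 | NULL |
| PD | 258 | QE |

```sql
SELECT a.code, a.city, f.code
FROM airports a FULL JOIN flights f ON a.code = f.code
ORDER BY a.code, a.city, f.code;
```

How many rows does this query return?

FULL OUTER JOIN keeps every row from both sides; unmatched rows get NULL for the other side's columns.
Matching on a.code = f.code. A NULL in a compared column never satisfies the condition.
- a row (code=NULL): no match → kept, f columns NULL.
- a row (code=FL): no match → kept, f columns NULL.
- a row (code=EZ): no match → kept, f columns NULL.
- a row (code=OC): matches 1 f row(s) → 1 output row(s).
- a row (code=EZ): no match → kept, f columns NULL.
- a row (code=EZ): no match → kept, f columns NULL.
- 8 f row(s) had no a match → kept, a columns NULL.
Total: 1 matched + 13 padded = 14 rows.

14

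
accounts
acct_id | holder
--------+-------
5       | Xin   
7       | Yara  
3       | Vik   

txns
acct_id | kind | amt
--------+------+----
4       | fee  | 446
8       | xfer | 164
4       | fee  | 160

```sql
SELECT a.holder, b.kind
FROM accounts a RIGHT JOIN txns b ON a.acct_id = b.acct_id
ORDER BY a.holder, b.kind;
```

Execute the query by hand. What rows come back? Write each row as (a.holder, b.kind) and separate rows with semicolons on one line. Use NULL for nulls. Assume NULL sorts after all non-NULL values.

(NULL, fee); (NULL, fee); (NULL, xfer)

RIGHT JOIN keeps every row from `txns`; unmatched rows get NULL for `accounts`'s columns.
Matching on a.acct_id = b.acct_id.
- a[0] acct_id=5 → no match.
- a[1] acct_id=7 → no match.
- a[2] acct_id=3 → no match.
- 3 b row(s) had no a match → kept, a columns NULL.
After projecting and ordering:
a.holder | b.kind
NULL | fee
NULL | fee
NULL | xfer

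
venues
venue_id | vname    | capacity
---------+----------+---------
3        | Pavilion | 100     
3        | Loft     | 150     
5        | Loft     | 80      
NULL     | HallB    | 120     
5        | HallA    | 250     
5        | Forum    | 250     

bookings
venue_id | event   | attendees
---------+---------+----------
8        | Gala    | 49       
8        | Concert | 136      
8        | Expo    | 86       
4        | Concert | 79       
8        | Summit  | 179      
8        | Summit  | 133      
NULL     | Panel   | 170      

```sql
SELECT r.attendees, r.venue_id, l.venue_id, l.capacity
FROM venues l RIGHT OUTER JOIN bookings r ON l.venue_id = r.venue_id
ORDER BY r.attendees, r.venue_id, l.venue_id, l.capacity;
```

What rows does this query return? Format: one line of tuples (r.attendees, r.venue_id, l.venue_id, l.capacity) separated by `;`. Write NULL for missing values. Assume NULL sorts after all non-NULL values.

RIGHT JOIN keeps every row from `bookings`; unmatched rows get NULL for `venues`'s columns.
Matching on l.venue_id = r.venue_id. A NULL in a compared column never satisfies the condition.
- l[0] venue_id=3 → no match.
- l[1] venue_id=3 → no match.
- l[2] venue_id=5 → no match.
- l[3] venue_id=NULL → no match.
- l[4] venue_id=5 → no match.
- l[5] venue_id=5 → no match.
- 7 r row(s) had no l match → kept, l columns NULL.
After projecting and ordering:
r.attendees | r.venue_id | l.venue_id | l.capacity
49 | 8 | NULL | NULL
79 | 4 | NULL | NULL
86 | 8 | NULL | NULL
133 | 8 | NULL | NULL
136 | 8 | NULL | NULL
170 | NULL | NULL | NULL
179 | 8 | NULL | NULL

(49, 8, NULL, NULL); (79, 4, NULL, NULL); (86, 8, NULL, NULL); (133, 8, NULL, NULL); (136, 8, NULL, NULL); (170, NULL, NULL, NULL); (179, 8, NULL, NULL)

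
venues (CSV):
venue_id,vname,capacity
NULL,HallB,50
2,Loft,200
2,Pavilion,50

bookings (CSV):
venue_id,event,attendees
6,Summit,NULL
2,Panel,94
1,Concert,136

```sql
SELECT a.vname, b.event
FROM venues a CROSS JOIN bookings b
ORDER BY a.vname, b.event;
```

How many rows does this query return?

9

CROSS JOIN pairs every row of `venues` with every row of `bookings`: 3 × 3 = 9 rows.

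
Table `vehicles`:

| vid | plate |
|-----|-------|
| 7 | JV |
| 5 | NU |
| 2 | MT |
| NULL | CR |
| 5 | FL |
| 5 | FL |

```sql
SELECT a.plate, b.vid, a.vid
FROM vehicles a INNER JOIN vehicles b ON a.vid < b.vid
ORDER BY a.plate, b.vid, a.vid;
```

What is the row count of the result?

INNER JOIN keeps only pairs where the ON condition holds.
Matching on a.vid < b.vid. A NULL in a compared column never satisfies the condition.
Matched pairs: 7.
Total: 7 rows.

7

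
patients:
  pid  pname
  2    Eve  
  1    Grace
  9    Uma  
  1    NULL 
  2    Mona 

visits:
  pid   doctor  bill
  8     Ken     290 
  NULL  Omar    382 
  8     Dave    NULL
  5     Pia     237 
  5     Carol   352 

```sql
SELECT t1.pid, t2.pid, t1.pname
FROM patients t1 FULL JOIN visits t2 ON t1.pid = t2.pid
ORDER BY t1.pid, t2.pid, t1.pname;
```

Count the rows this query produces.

10

FULL OUTER JOIN keeps every row from both sides; unmatched rows get NULL for the other side's columns.
Matching on t1.pid = t2.pid. A NULL in a compared column never satisfies the condition.
Matched pairs: 0; unmatched t1 rows kept: 5; unmatched t2 rows kept: 5.
Total: 0 matched + 10 padded = 10 rows.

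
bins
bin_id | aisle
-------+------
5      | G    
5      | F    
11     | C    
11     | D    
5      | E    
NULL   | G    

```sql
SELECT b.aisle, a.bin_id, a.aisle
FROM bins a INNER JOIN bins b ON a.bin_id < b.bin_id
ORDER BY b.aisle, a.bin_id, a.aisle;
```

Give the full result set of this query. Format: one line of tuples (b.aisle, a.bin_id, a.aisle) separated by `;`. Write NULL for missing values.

(C, 5, E); (C, 5, F); (C, 5, G); (D, 5, E); (D, 5, F); (D, 5, G)

INNER JOIN keeps only pairs where the ON condition holds.
Matching on a.bin_id < b.bin_id. A NULL in a compared column never satisfies the condition.
- a[0] bin_id=5 → 2 match(es) in b → 2 row(s).
- a[1] bin_id=5 → 2 match(es) in b → 2 row(s).
- a[2] bin_id=11 → no match; dropped.
- a[3] bin_id=11 → no match; dropped.
- a[4] bin_id=5 → 2 match(es) in b → 2 row(s).
- a[5] bin_id=NULL → no match; dropped.
After projecting and ordering:
b.aisle | a.bin_id | a.aisle
C | 5 | E
C | 5 | F
C | 5 | G
D | 5 | E
D | 5 | F
D | 5 | G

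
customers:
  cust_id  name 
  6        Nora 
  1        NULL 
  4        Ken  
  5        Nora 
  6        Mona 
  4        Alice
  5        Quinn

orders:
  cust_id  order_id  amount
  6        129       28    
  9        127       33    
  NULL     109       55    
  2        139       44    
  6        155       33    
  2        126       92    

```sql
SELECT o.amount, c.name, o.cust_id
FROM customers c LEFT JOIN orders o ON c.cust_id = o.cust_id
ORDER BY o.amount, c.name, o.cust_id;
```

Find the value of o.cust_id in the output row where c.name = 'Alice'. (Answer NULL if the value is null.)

LEFT JOIN keeps every row from `customers`; unmatched rows get NULL for `orders`'s columns.
Matching on c.cust_id = o.cust_id. A NULL in a compared column never satisfies the condition.
Matched pairs: 4; unmatched c rows kept: 5.

NULL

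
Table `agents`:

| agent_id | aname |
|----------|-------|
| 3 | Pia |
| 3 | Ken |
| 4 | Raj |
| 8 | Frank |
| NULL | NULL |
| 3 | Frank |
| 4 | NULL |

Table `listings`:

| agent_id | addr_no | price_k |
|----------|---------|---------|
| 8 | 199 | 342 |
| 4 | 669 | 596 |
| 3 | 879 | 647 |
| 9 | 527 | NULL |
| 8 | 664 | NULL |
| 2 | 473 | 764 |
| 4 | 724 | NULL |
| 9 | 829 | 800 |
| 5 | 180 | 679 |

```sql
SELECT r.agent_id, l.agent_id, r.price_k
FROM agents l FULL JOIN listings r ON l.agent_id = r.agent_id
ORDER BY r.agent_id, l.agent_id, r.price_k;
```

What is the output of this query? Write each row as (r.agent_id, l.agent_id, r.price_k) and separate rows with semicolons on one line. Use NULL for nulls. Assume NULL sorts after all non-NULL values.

(2, NULL, 764); (3, 3, 647); (3, 3, 647); (3, 3, 647); (4, 4, 596); (4, 4, 596); (4, 4, NULL); (4, 4, NULL); (5, NULL, 679); (8, 8, 342); (8, 8, NULL); (9, NULL, 800); (9, NULL, NULL); (NULL, NULL, NULL)

FULL OUTER JOIN keeps every row from both sides; unmatched rows get NULL for the other side's columns.
Matching on l.agent_id = r.agent_id. A NULL in a compared column never satisfies the condition.
- l (agent_id=3) pairs with 1 row(s) of r.
- l (agent_id=3) pairs with 1 row(s) of r.
- l (agent_id=4) pairs with 2 row(s) of r.
- l (agent_id=8) pairs with 2 row(s) of r.
- l (agent_id=NULL) has no partner → padded with NULL.
- l (agent_id=3) pairs with 1 row(s) of r.
- l (agent_id=4) pairs with 2 row(s) of r.
- 4 row(s) from r found no l partner → padded with NULL.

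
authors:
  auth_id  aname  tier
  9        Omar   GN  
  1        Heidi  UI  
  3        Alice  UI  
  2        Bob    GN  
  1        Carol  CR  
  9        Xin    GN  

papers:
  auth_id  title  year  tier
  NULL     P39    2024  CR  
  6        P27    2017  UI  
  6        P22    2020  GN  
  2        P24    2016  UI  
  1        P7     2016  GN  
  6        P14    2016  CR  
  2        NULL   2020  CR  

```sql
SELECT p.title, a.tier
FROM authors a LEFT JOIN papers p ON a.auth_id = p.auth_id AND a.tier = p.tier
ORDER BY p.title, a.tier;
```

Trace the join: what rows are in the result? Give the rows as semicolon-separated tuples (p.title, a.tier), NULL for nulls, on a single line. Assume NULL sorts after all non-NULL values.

LEFT JOIN keeps every row from `authors`; unmatched rows get NULL for `papers`'s columns.
Matching on a.auth_id = p.auth_id AND a.tier = p.tier. A NULL in a compared column never satisfies the condition.
- a (auth_id=9, tier=GN) has no partner → padded with NULL.
- a (auth_id=1, tier=UI) has no partner → padded with NULL.
- a (auth_id=3, tier=UI) has no partner → padded with NULL.
- a (auth_id=2, tier=GN) has no partner → padded with NULL.
- a (auth_id=1, tier=CR) has no partner → padded with NULL.
- a (auth_id=9, tier=GN) has no partner → padded with NULL.
After projecting and ordering:
p.title | a.tier
NULL | CR
NULL | GN
NULL | GN
NULL | GN
NULL | UI
NULL | UI

(NULL, CR); (NULL, GN); (NULL, GN); (NULL, GN); (NULL, UI); (NULL, UI)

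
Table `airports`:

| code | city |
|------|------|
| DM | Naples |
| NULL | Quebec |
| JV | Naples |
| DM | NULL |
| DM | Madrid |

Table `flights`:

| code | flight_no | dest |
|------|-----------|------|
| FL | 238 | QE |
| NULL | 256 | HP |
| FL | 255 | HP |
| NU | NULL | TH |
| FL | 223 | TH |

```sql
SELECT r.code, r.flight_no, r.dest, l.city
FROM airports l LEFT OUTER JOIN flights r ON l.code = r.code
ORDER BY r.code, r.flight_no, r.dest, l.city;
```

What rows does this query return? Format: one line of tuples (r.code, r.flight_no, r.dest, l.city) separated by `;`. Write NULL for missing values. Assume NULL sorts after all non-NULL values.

LEFT JOIN keeps every row from `airports`; unmatched rows get NULL for `flights`'s columns.
Matching on l.code = r.code. A NULL in a compared column never satisfies the condition.
- l (code=DM) has no partner → padded with NULL.
- l (code=NULL) has no partner → padded with NULL.
- l (code=JV) has no partner → padded with NULL.
- l (code=DM) has no partner → padded with NULL.
- l (code=DM) has no partner → padded with NULL.
After projecting and ordering:
r.code | r.flight_no | r.dest | l.city
NULL | NULL | NULL | Madrid
NULL | NULL | NULL | Naples
NULL | NULL | NULL | Naples
NULL | NULL | NULL | Quebec
NULL | NULL | NULL | NULL

(NULL, NULL, NULL, Madrid); (NULL, NULL, NULL, Naples); (NULL, NULL, NULL, Naples); (NULL, NULL, NULL, Quebec); (NULL, NULL, NULL, NULL)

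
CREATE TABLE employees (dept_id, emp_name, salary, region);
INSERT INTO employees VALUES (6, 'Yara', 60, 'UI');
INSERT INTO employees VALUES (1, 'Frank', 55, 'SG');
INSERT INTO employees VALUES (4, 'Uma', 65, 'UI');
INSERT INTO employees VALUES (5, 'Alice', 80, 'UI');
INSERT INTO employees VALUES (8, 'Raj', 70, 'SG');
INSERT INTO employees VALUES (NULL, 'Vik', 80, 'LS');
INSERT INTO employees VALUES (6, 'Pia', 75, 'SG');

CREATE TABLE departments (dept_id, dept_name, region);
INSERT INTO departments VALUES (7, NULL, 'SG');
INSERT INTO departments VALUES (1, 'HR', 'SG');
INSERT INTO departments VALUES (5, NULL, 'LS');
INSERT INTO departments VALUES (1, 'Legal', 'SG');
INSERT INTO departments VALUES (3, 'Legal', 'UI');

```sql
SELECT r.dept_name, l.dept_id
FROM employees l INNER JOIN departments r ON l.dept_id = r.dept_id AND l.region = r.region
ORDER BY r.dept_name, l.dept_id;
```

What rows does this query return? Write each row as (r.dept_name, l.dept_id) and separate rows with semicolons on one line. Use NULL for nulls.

(HR, 1); (Legal, 1)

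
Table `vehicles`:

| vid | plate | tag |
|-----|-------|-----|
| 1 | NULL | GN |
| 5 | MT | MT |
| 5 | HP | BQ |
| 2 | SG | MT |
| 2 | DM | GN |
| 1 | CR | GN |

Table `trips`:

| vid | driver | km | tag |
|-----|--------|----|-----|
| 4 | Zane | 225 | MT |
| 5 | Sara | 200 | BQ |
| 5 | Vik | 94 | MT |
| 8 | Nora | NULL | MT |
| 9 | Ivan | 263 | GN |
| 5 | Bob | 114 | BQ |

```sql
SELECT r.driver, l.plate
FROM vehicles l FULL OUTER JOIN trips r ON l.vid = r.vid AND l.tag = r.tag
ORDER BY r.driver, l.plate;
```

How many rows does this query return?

10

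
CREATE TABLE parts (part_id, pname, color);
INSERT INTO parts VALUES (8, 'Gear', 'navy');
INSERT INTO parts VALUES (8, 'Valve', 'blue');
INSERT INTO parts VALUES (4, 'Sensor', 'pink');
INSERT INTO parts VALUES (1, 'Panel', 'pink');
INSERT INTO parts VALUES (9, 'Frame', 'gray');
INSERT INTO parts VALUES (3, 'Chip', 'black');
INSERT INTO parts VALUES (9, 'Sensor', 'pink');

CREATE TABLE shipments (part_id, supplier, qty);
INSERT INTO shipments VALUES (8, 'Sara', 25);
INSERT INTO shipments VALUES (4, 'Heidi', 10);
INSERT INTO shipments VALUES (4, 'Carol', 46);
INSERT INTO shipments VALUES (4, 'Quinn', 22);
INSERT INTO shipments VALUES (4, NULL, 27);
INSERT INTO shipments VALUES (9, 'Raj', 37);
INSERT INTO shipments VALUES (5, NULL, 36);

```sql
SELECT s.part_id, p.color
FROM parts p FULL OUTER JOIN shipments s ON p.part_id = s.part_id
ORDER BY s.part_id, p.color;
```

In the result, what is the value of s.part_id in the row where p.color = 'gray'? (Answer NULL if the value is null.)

FULL OUTER JOIN keeps every row from both sides; unmatched rows get NULL for the other side's columns.
Matching on p.part_id = s.part_id.
- p row (part_id=8): matches 1 s row(s) → 1 output row(s).
- p row (part_id=8): matches 1 s row(s) → 1 output row(s).
- p row (part_id=4): matches 4 s row(s) → 4 output row(s).
- p row (part_id=1): no match → kept, s columns NULL.
- p row (part_id=9): matches 1 s row(s) → 1 output row(s).
- p row (part_id=3): no match → kept, s columns NULL.
- p row (part_id=9): matches 1 s row(s) → 1 output row(s).
- 1 s row(s) had no p match → kept, p columns NULL.

9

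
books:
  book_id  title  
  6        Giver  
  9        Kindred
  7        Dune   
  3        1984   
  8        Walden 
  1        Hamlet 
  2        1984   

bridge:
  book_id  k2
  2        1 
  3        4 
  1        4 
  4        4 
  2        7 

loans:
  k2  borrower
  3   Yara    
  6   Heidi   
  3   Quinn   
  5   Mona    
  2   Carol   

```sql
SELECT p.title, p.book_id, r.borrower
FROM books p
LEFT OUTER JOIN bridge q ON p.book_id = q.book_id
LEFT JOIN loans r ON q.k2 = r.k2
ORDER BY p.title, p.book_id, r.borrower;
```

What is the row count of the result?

8

Step 1 — p LEFT JOIN q on book_id → 8 row(s).
Then LEFT JOIN `loans r` on k2: each of those 8 rows is kept; rows whose q.k2 has no match in r get NULL for r's columns.
Result: 8 row(s).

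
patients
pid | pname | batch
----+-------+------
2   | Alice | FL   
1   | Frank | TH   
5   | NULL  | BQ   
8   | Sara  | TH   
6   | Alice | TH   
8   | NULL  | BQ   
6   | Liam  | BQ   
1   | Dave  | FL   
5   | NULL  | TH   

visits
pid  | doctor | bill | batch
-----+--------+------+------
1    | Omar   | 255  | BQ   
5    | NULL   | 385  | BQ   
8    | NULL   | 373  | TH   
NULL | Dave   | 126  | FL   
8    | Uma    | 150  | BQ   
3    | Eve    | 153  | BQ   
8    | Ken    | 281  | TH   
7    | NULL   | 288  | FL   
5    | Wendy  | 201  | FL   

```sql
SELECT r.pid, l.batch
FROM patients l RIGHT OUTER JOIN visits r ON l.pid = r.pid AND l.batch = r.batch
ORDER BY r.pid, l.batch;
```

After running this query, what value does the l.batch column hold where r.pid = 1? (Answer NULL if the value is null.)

NULL

RIGHT JOIN keeps every row from `visits`; unmatched rows get NULL for `patients`'s columns.
Matching on l.pid = r.pid AND l.batch = r.batch. A NULL in a compared column never satisfies the condition.
- pid=2, batch=FL: no matching r row.
- pid=1, batch=TH: no matching r row.
- pid=5, batch=BQ: 1 matching r row(s), so 1 row(s) emitted.
- pid=8, batch=TH: 2 matching r row(s), so 2 row(s) emitted.
- pid=6, batch=TH: no matching r row.
- pid=8, batch=BQ: 1 matching r row(s), so 1 row(s) emitted.
- pid=6, batch=BQ: no matching r row.
- pid=1, batch=FL: no matching r row.
- pid=5, batch=TH: no matching r row.
- 5 r row(s) had no l match → kept, l columns NULL.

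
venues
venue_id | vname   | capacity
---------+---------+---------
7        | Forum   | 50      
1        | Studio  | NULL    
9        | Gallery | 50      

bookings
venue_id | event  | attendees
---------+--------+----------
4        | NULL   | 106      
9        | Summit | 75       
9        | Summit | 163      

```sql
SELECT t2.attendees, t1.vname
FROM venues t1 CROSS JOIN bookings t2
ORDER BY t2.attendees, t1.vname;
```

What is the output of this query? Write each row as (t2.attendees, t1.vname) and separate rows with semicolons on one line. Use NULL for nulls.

(75, Forum); (75, Gallery); (75, Studio); (106, Forum); (106, Gallery); (106, Studio); (163, Forum); (163, Gallery); (163, Studio)

CROSS JOIN pairs every row of `venues` with every row of `bookings`: 3 × 3 = 9 rows.
After projecting and ordering:
t2.attendees | t1.vname
75 | Forum
75 | Gallery
75 | Studio
106 | Forum
106 | Gallery
106 | Studio
163 | Forum
163 | Gallery
163 | Studio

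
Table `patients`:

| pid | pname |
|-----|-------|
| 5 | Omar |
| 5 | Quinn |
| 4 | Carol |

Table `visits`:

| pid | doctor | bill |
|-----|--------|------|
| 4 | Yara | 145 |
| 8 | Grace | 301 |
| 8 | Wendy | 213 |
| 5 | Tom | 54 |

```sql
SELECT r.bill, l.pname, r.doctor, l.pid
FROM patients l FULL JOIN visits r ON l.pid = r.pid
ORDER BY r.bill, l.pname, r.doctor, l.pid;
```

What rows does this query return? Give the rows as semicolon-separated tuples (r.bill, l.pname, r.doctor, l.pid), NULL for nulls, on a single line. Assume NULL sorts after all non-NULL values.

(54, Omar, Tom, 5); (54, Quinn, Tom, 5); (145, Carol, Yara, 4); (213, NULL, Wendy, NULL); (301, NULL, Grace, NULL)

FULL OUTER JOIN keeps every row from both sides; unmatched rows get NULL for the other side's columns.
Matching on l.pid = r.pid.
Matched pairs: 3; unmatched l rows kept: 0; unmatched r rows kept: 2.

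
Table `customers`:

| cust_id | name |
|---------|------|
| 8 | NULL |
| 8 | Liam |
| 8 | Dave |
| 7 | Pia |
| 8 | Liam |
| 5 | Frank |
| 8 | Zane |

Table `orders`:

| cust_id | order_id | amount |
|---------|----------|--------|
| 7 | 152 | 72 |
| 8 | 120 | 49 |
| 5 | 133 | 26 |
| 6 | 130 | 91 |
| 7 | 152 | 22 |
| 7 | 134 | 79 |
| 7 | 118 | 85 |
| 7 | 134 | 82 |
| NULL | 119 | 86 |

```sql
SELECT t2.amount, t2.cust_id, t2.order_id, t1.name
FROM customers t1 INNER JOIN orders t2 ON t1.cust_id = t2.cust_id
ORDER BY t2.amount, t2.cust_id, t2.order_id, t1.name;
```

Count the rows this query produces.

11

INNER JOIN keeps only pairs where the ON condition holds.
Matching on t1.cust_id = t2.cust_id. A NULL in a compared column never satisfies the condition.
- cust_id=8: 1 matching t2 row(s), so 1 row(s) emitted.
- cust_id=8: 1 matching t2 row(s), so 1 row(s) emitted.
- cust_id=8: 1 matching t2 row(s), so 1 row(s) emitted.
- cust_id=7: 5 matching t2 row(s), so 5 row(s) emitted.
- cust_id=8: 1 matching t2 row(s), so 1 row(s) emitted.
- cust_id=5: 1 matching t2 row(s), so 1 row(s) emitted.
- cust_id=8: 1 matching t2 row(s), so 1 row(s) emitted.
Total: 11 rows.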